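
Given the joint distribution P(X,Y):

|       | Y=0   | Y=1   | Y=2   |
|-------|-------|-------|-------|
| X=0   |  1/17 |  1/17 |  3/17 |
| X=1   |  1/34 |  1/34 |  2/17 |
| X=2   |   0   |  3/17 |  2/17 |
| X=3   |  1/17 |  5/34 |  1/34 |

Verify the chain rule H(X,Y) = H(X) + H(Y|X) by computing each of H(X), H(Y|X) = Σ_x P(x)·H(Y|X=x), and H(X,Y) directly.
H(X) = 1.9713 bits, H(Y|X) = 1.2153 bits, H(X,Y) = 3.1866 bits

Marginal of X (row sums):
  P(X=0) = 1/17 + 1/17 + 3/17 = 5/17
  P(X=1) = 1/34 + 1/34 + 2/17 = 3/17
  P(X=2) = 0 + 3/17 + 2/17 = 5/17
  P(X=3) = 1/17 + 5/34 + 1/34 = 4/17
H(X) = -[(5/17)·log₂(5/17) + (3/17)·log₂(3/17) + (5/17)·log₂(5/17) + (4/17)·log₂(4/17)]
  = 0.51927 + 0.44162 + 0.51927 + 0.49117 = 1.9713 bits

H(Y|X) = Σ_x P(x)·H(Y|X=x):
  X=0: P(X=0) = 5/17, P(Y|X=0) = (1/5, 1/5, 3/5) → H(Y|X=0) = 1.37095
  X=1: P(X=1) = 3/17, P(Y|X=1) = (1/6, 1/6, 2/3) → H(Y|X=1) = 1.25163
  X=2: P(X=2) = 5/17, P(Y|X=2) = (0, 3/5, 2/5) → H(Y|X=2) = 0.97095
  X=3: P(X=3) = 4/17, P(Y|X=3) = (1/4, 5/8, 1/8) → H(Y|X=3) = 1.29879
H(Y|X) = (5/17)·1.37095 + (3/17)·1.25163 + (5/17)·0.97095 + (4/17)·1.29879 = 1.2153 bits

H(X,Y) = -Σ_{x,y} P(x,y) log₂ P(x,y). Per-cell terms -P(x,y)·log₂P(x,y):
  X=0: 0.24044, 0.24044, 0.44162
  X=1: 0.14963, 0.14963, 0.36323
  X=2: 0.00000, 0.44162, 0.36323
  X=3: 0.24044, 0.40670, 0.14963
  (cells with P = 0 contribute 0)
Sum of the 12 terms: H(X,Y) = 3.1866 bits

Chain rule check:
  H(X) + H(Y|X) = 1.9713 + 1.2153 = 3.1866 bits
  H(X,Y) = 3.1866 bits
✓ Chain rule verified.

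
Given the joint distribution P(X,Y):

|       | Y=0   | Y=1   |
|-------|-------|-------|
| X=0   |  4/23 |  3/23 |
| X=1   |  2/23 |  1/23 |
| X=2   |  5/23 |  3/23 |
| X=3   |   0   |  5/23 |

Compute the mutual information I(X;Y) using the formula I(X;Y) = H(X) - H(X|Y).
0.2470 bits

I(X;Y) = H(X) - H(X|Y)

Marginal of X (row sums):
  P(X=0) = 4/23 + 3/23 = 7/23
  P(X=1) = 2/23 + 1/23 = 3/23
  P(X=2) = 5/23 + 3/23 = 8/23
  P(X=3) = 0 + 5/23 = 5/23
H(X) = -[(7/23)·log₂(7/23) + (3/23)·log₂(3/23) + (8/23)·log₂(8/23) + (5/23)·log₂(5/23)]
  = 0.52232 + 0.38330 + 0.52993 + 0.47862 = 1.91417 bits

Marginal of Y (column sums):
  P(Y=0) = 4/23 + 2/23 + 5/23 + 0 = 11/23
  P(Y=1) = 3/23 + 1/23 + 3/23 + 5/23 = 12/23
H(X|Y) = Σ_y P(y)·H(X|Y=y):
  Y=0: P(Y=0) = 11/23, P(X|Y=0) = (4/11, 2/11, 5/11, 0) → H(X|Y=0) = 1.49492
  Y=1: P(Y=1) = 12/23, P(X|Y=1) = (1/4, 1/12, 1/4, 5/12) → H(X|Y=1) = 1.82501
H(X|Y) = (11/23)·1.49492 + (12/23)·1.82501 = 1.66714 bits

I(X;Y) = H(X) - H(X|Y) = 1.91417 - 1.66714 = 0.2470 bits

Cross-check via I(X;Y) = H(X) + H(Y) - H(X,Y): computing H(Y) from the column sums and H(X,Y) from the 8 cells in the same way gives H(Y) = 0.99864 bits and H(X,Y) = 2.66578 bits, so
I(X;Y) = 1.91417 + 0.99864 - 2.66578 = 0.2470 bits ✓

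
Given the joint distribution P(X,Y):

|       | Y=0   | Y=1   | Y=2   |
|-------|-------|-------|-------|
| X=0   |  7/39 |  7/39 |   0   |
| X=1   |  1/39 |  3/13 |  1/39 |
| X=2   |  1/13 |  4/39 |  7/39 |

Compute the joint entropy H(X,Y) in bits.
2.7152 bits

H(X,Y) = -Σ_{x,y} P(x,y) log₂ P(x,y). Per-cell terms -P(x,y)·log₂P(x,y):
  X=0: 0.4448, 0.4448, 0.0000
  X=1: 0.1355, 0.4882, 0.1355
  X=2: 0.2846, 0.3370, 0.4448
  (cells with P = 0 contribute 0)
Sum of the 9 terms: H(X,Y) = 2.7152 bits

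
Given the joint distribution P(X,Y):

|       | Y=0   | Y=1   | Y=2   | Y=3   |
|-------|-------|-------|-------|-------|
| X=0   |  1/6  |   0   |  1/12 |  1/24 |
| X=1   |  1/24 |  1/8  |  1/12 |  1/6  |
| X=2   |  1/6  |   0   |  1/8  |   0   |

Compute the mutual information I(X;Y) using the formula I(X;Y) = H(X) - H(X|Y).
0.4367 bits

I(X;Y) = H(X) - H(X|Y)

Marginal of X (row sums):
  P(X=0) = 1/6 + 0 + 1/12 + 1/24 = 7/24
  P(X=1) = 1/24 + 1/8 + 1/12 + 1/6 = 5/12
  P(X=2) = 1/6 + 0 + 1/8 + 0 = 7/24
H(X) = -[(7/24)·log₂(7/24) + (5/12)·log₂(5/12) + (7/24)·log₂(7/24)]
  = 0.51847 + 0.52626 + 0.51847 = 1.5632 bits

Marginal of Y (column sums):
  P(Y=0) = 1/6 + 1/24 + 1/6 = 3/8
  P(Y=1) = 0 + 1/8 + 0 = 1/8
  P(Y=2) = 1/12 + 1/12 + 1/8 = 7/24
  P(Y=3) = 1/24 + 1/6 + 0 = 5/24
H(X|Y) = Σ_y P(y)·H(X|Y=y):
  Y=0: P(Y=0) = 3/8, P(X|Y=0) = (4/9, 1/9, 4/9) → H(X|Y=0) = 1.39215
  Y=1: P(Y=1) = 1/8, P(X|Y=1) = (0, 1, 0) → H(X|Y=1) = 0.00000
  Y=2: P(Y=2) = 7/24, P(X|Y=2) = (2/7, 2/7, 3/7) → H(X|Y=2) = 1.55666
  Y=3: P(Y=3) = 5/24, P(X|Y=3) = (1/5, 4/5, 0) → H(X|Y=3) = 0.72193
H(X|Y) = (3/8)·1.39215 + (1/8)·0.00000 + (7/24)·1.55666 + (5/24)·0.72193 = 1.1265 bits

I(X;Y) = H(X) - H(X|Y) = 1.5632 - 1.1265 = 0.4367 bits

Cross-check via I(X;Y) = H(X) + H(Y) - H(X,Y): computing H(Y) from the column sums and H(X,Y) from the 12 cells in the same way gives H(Y) = 1.8956 bits and H(X,Y) = 3.0221 bits, so
I(X;Y) = 1.5632 + 1.8956 - 3.0221 = 0.4367 bits ✓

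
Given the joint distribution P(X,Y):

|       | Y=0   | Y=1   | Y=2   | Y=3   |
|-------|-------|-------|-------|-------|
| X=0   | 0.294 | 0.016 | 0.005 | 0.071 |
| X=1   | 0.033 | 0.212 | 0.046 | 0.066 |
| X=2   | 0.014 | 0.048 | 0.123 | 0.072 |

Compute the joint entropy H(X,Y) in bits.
2.9655 bits

H(X,Y) = -Σ_{x,y} P(x,y) log₂ P(x,y). Per-cell terms -P(x,y)·log₂P(x,y):
  X=0: 0.51924, 0.09545, 0.03822, 0.27094
  X=1: 0.16241, 0.47443, 0.20434, 0.25881
  X=2: 0.08622, 0.21028, 0.37186, 0.27330
Sum of the 12 terms: H(X,Y) = 2.9655 bits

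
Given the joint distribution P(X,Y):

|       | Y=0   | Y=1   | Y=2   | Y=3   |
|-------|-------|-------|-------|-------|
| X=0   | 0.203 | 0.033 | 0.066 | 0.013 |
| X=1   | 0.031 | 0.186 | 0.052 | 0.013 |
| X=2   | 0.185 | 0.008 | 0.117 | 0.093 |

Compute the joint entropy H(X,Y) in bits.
3.0665 bits

H(X,Y) = -Σ_{x,y} P(x,y) log₂ P(x,y). Per-cell terms -P(x,y)·log₂P(x,y):
  X=0: 0.466991, 0.162406, 0.258812, 0.081449
  X=1: 0.155359, 0.451352, 0.221798, 0.081449
  X=2: 0.450365, 0.055726, 0.362164, 0.318676
Sum of the 12 terms: H(X,Y) = 3.0665 bits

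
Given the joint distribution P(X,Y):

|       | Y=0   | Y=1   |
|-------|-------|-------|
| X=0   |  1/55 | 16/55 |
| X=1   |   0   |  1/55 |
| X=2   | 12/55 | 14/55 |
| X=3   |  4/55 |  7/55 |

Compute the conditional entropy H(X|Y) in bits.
1.4715 bits

H(X|Y) = H(X,Y) - H(Y)

H(X,Y) = -Σ_{x,y} P(x,y) log₂ P(x,y). Per-cell terms -P(x,y)·log₂P(x,y):
  X=0: 0.10512, 0.51821
  X=1: 0.00000, 0.10512
  X=2: 0.47921, 0.50247
  X=3: 0.27501, 0.37851
  (cells with P = 0 contribute 0)
Sum of the 8 terms: H(X,Y) = 2.36365 bits

Marginal of Y (column sums):
  P(Y=0) = 1/55 + 0 + 12/55 + 4/55 = 17/55
  P(Y=1) = 16/55 + 1/55 + 14/55 + 7/55 = 38/55
H(Y) = -[(17/55)·log₂(17/55) + (38/55)·log₂(38/55)]
  = 0.52357 + 0.36855 = 0.89212 bits

H(X|Y) = H(X,Y) - H(Y) = 2.36365 - 0.89212 = 1.4715 bits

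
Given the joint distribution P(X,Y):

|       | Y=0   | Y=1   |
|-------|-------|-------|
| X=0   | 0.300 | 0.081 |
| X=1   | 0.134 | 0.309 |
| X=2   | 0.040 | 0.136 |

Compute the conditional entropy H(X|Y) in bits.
1.3061 bits

H(X|Y) = H(X,Y) - H(Y)

H(X,Y) = -Σ_{x,y} P(x,y) log₂ P(x,y). Per-cell terms -P(x,y)·log₂P(x,y):
  X=0: 0.5210897, 0.2937007
  X=1: 0.3885591, 0.5235453
  X=2: 0.1857542, 0.3914517
Sum of the 6 terms: H(X,Y) = 2.304101 bits

Marginal of Y (column sums):
  P(Y=0) = 0.300 + 0.134 + 0.040 = 0.474
  P(Y=1) = 0.081 + 0.309 + 0.136 = 0.526
H(Y) = -[0.474·log₂(0.474) + 0.526·log₂(0.526)]
  = 0.5105175 + 0.4875311 = 0.998049 bits

H(X|Y) = H(X,Y) - H(Y) = 2.304101 - 0.998049 = 1.3061 bits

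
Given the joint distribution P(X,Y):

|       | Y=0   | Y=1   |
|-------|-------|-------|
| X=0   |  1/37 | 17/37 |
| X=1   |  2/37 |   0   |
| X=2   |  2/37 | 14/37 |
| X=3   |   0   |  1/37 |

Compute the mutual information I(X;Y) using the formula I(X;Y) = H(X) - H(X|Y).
0.1857 bits

I(X;Y) = H(X) - H(X|Y)

Marginal of X (row sums):
  P(X=0) = 1/37 + 17/37 = 18/37
  P(X=1) = 2/37 + 0 = 2/37
  P(X=2) = 2/37 + 14/37 = 16/37
  P(X=3) = 0 + 1/37 = 1/37
H(X) = -[(18/37)·log₂(18/37) + (2/37)·log₂(2/37) + (16/37)·log₂(16/37) + (1/37)·log₂(1/37)]
  = 0.505717 + 0.227538 + 0.523007 + 0.140796 = 1.39706 bits

Marginal of Y (column sums):
  P(Y=0) = 1/37 + 2/37 + 2/37 + 0 = 5/37
  P(Y=1) = 17/37 + 0 + 14/37 + 1/37 = 32/37
H(X|Y) = Σ_y P(y)·H(X|Y=y):
  Y=0: P(Y=0) = 5/37, P(X|Y=0) = (1/5, 2/5, 2/5, 0) → H(X|Y=0) = 1.521928
  Y=1: P(Y=1) = 32/37, P(X|Y=1) = (17/32, 0, 7/16, 1/32) → H(X|Y=1) = 1.162818
H(X|Y) = (5/37)·1.521928 + (32/37)·1.162818 = 1.21135 bits

I(X;Y) = H(X) - H(X|Y) = 1.39706 - 1.21135 = 0.1857 bits

Cross-check via I(X;Y) = H(X) + H(Y) - H(X,Y): computing H(Y) from the column sums and H(X,Y) from the 8 cells in the same way gives H(Y) = 0.57135 bits and H(X,Y) = 1.78270 bits, so
I(X;Y) = 1.39706 + 0.57135 - 1.78270 = 0.1857 bits ✓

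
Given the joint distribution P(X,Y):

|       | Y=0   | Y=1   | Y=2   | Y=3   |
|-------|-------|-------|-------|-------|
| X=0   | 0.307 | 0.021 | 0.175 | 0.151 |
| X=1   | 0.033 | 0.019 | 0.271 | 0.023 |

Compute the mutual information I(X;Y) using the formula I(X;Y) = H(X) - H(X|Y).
0.2052 bits

I(X;Y) = H(X) - H(X|Y)

Marginal of X (row sums):
  P(X=0) = 0.307 + 0.021 + 0.175 + 0.151 = 0.654
  P(X=1) = 0.033 + 0.019 + 0.271 + 0.023 = 0.346
H(X) = -[0.654·log₂(0.654) + 0.346·log₂(0.346)]
  = 0.40066 + 0.52978 = 0.9304 bits

Marginal of Y (column sums):
  P(Y=0) = 0.307 + 0.033 = 0.340
  P(Y=1) = 0.021 + 0.019 = 0.040
  P(Y=2) = 0.175 + 0.271 = 0.446
  P(Y=3) = 0.151 + 0.023 = 0.174
H(X|Y) = Σ_y P(y)·H(X|Y=y):
  Y=0: P(Y=0) = 0.340, P(X|Y=0) = (307/340, 33/340) → H(X|Y=0) = 0.45960
  Y=1: P(Y=1) = 0.040, P(X|Y=1) = (21/40, 19/40) → H(X|Y=1) = 0.99820
  Y=2: P(Y=2) = 0.446, P(X|Y=2) = (175/446, 271/446) → H(X|Y=2) = 0.96632
  Y=3: P(Y=3) = 0.174, P(X|Y=3) = (151/174, 23/174) → H(X|Y=3) = 0.56340
H(X|Y) = 0.340·0.45960 + 0.040·0.99820 + 0.446·0.96632 + 0.174·0.56340 = 0.7252 bits

I(X;Y) = H(X) - H(X|Y) = 0.9304 - 0.7252 = 0.2052 bits

Cross-check via I(X;Y) = H(X) + H(Y) - H(X,Y): computing H(Y) from the column sums and H(X,Y) from the 8 cells in the same way gives H(Y) = 1.6734 bits and H(X,Y) = 2.3986 bits, so
I(X;Y) = 0.9304 + 1.6734 - 2.3986 = 0.2052 bits ✓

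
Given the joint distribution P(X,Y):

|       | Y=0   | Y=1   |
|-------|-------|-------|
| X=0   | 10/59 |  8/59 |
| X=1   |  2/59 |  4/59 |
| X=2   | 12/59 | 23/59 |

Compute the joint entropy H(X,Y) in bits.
2.2508 bits

H(X,Y) = -Σ_{x,y} P(x,y) log₂ P(x,y). Per-cell terms -P(x,y)·log₂P(x,y):
  X=0: 0.43402, 0.39087
  X=1: 0.16551, 0.26323
  X=2: 0.46732, 0.52981
Sum of the 6 terms: H(X,Y) = 2.2508 bits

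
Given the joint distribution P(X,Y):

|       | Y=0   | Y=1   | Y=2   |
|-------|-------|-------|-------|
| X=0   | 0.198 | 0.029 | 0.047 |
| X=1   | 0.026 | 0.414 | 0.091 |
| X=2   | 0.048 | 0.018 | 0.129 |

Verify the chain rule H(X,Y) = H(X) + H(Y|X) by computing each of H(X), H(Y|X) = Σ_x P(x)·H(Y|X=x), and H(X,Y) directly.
H(X) = 1.4566 bits, H(Y|X) = 1.0355 bits, H(X,Y) = 2.4921 bits

Marginal of X (row sums):
  P(X=0) = 0.198 + 0.029 + 0.047 = 0.274
  P(X=1) = 0.026 + 0.414 + 0.091 = 0.531
  P(X=2) = 0.048 + 0.018 + 0.129 = 0.195
H(X) = -[0.274·log₂(0.274) + 0.531·log₂(0.531) + 0.195·log₂(0.195)]
  = 0.51176 + 0.48492 + 0.45990 = 1.4566 bits

H(Y|X) = Σ_x P(x)·H(Y|X=x):
  X=0: P(X=0) = 0.274, P(Y|X=0) = (99/137, 29/274, 47/274) → H(Y|X=0) = 1.11789
  X=1: P(X=1) = 0.531, P(Y|X=1) = (26/531, 46/59, 91/531) → H(Y|X=1) = 0.92917
  X=2: P(X=2) = 0.195, P(Y|X=2) = (16/65, 6/65, 43/65) → H(Y|X=2) = 1.20946
H(Y|X) = 0.274·1.11789 + 0.531·0.92917 + 0.195·1.20946 = 1.0355 bits

H(X,Y) = -Σ_{x,y} P(x,y) log₂ P(x,y). Per-cell terms -P(x,y)·log₂P(x,y):
  X=0: 0.46261, 0.14813, 0.20733
  X=1: 0.13690, 0.52673, 0.31468
  X=2: 0.21028, 0.10433, 0.38114
Sum of the 9 terms: H(X,Y) = 2.4921 bits

Chain rule check:
  H(X) + H(Y|X) = 1.4566 + 1.0355 = 2.4921 bits
  H(X,Y) = 2.4921 bits
✓ Chain rule verified.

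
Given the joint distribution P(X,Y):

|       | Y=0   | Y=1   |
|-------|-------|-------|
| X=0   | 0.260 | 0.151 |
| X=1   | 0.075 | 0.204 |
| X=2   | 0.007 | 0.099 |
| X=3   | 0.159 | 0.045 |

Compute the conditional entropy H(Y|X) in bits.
0.8167 bits

H(Y|X) = H(X,Y) - H(X)

H(X,Y) = -Σ_{x,y} P(x,y) log₂ P(x,y). Per-cell terms -P(x,y)·log₂P(x,y):
  X=0: 0.50529, 0.41183
  X=1: 0.28027, 0.46785
  X=2: 0.05011, 0.33031
  X=3: 0.42181, 0.20133
Sum of the 8 terms: H(X,Y) = 2.6688 bits

Marginal of X (row sums):
  P(X=0) = 0.260 + 0.151 = 0.411
  P(X=1) = 0.075 + 0.204 = 0.279
  P(X=2) = 0.007 + 0.099 = 0.106
  P(X=3) = 0.159 + 0.045 = 0.204
H(X) = -[0.411·log₂(0.411) + 0.279·log₂(0.279) + 0.106·log₂(0.106) + 0.204·log₂(0.204)]
  = 0.52723 + 0.51382 + 0.34321 + 0.46785 = 1.8521 bits

H(Y|X) = H(X,Y) - H(X) = 2.6688 - 1.8521 = 0.8167 bits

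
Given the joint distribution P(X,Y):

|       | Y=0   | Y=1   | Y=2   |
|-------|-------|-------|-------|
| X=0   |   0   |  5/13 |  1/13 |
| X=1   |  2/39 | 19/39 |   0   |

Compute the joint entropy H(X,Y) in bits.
1.5400 bits

H(X,Y) = -Σ_{x,y} P(x,y) log₂ P(x,y). Per-cell terms -P(x,y)·log₂P(x,y):
  X=0: 0.0000, 0.5302, 0.2846
  X=1: 0.2198, 0.5054, 0.0000
  (cells with P = 0 contribute 0)
Sum of the 6 terms: H(X,Y) = 1.5400 bits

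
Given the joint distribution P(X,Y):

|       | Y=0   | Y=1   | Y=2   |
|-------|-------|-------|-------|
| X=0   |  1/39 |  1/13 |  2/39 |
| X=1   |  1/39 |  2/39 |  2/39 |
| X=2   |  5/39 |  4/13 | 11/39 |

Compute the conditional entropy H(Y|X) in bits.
1.4946 bits

H(Y|X) = H(X,Y) - H(X)

H(X,Y) = -Σ_{x,y} P(x,y) log₂ P(x,y). Per-cell terms -P(x,y)·log₂P(x,y):
  X=0: 0.1355231, 0.2846492, 0.2197642
  X=1: 0.1355231, 0.2197642, 0.2197642
  X=2: 0.3799326, 0.5232122, 0.5150173
Sum of the 9 terms: H(X,Y) = 2.633150 bits

Marginal of X (row sums):
  P(X=0) = 1/39 + 1/13 + 2/39 = 2/13
  P(X=1) = 1/39 + 2/39 + 2/39 = 5/39
  P(X=2) = 5/39 + 4/13 + 11/39 = 28/39
H(X) = -[(2/13)·log₂(2/13) + (5/39)·log₂(5/39) + (28/39)·log₂(28/39)]
  = 0.4154523 + 0.3799326 + 0.3432134 = 1.138598 bits

H(Y|X) = H(X,Y) - H(X) = 2.633150 - 1.138598 = 1.4946 bits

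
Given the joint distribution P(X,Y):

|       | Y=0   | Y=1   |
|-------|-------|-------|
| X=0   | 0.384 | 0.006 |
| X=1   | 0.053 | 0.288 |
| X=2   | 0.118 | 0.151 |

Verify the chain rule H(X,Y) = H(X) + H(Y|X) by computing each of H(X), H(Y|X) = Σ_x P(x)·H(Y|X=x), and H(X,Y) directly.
H(X) = 1.5687 bits, H(Y|X) = 0.5233 bits, H(X,Y) = 2.0920 bits

Marginal of X (row sums):
  P(X=0) = 0.384 + 0.006 = 0.390
  P(X=1) = 0.053 + 0.288 = 0.341
  P(X=2) = 0.118 + 0.151 = 0.269
H(X) = -[0.390·log₂(0.390) + 0.341·log₂(0.341) + 0.269·log₂(0.269)]
  = 0.52980 + 0.52929 + 0.50957 = 1.5687 bits

H(Y|X) = Σ_x P(x)·H(Y|X=x):
  X=0: P(X=0) = 0.390, P(Y|X=0) = (64/65, 1/65) → H(Y|X=0) = 0.11468
  X=1: P(X=1) = 0.341, P(Y|X=1) = (53/341, 288/341) → H(Y|X=1) = 0.62325
  X=2: P(X=2) = 0.269, P(Y|X=2) = (118/269, 151/269) → H(Y|X=2) = 0.98912
H(Y|X) = 0.390·0.11468 + 0.341·0.62325 + 0.269·0.98912 = 0.5233 bits

H(X,Y) = -Σ_{x,y} P(x,y) log₂ P(x,y). Per-cell terms -P(x,y)·log₂P(x,y):
  X=0: 0.53024, 0.04428
  X=1: 0.22461, 0.51721
  X=2: 0.36381, 0.41183
Sum of the 6 terms: H(X,Y) = 2.0920 bits

Chain rule check:
  H(X) + H(Y|X) = 1.5687 + 0.5233 = 2.0920 bits
  H(X,Y) = 2.0920 bits
✓ Chain rule verified.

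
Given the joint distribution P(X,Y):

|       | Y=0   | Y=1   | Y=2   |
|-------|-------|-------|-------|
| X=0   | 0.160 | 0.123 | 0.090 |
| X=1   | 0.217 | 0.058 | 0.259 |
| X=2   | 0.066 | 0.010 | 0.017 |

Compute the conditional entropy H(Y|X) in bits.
1.4214 bits

H(Y|X) = H(X,Y) - H(X)

H(X,Y) = -Σ_{x,y} P(x,y) log₂ P(x,y). Per-cell terms -P(x,y)·log₂P(x,y):
  X=0: 0.4230, 0.3719, 0.3127
  X=1: 0.4783, 0.2383, 0.5048
  X=2: 0.2588, 0.0664, 0.0999
Sum of the 9 terms: H(X,Y) = 2.7541 bits

Marginal of X (row sums):
  P(X=0) = 0.160 + 0.123 + 0.090 = 0.373
  P(X=1) = 0.217 + 0.058 + 0.259 = 0.534
  P(X=2) = 0.066 + 0.010 + 0.017 = 0.093
H(X) = -[0.373·log₂(0.373) + 0.534·log₂(0.534) + 0.093·log₂(0.093)]
  = 0.5307 + 0.4833 + 0.3187 = 1.3327 bits

H(Y|X) = H(X,Y) - H(X) = 2.7541 - 1.3327 = 1.4214 bits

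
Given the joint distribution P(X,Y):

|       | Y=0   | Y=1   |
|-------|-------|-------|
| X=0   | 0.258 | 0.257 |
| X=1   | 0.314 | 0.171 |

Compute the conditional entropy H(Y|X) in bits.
0.9691 bits

H(Y|X) = H(X,Y) - H(X)

H(X,Y) = -Σ_{x,y} P(x,y) log₂ P(x,y). Per-cell terms -P(x,y)·log₂P(x,y):
  X=0: 0.504276, 0.503761
  X=1: 0.524745, 0.435696
Sum of the 4 terms: H(X,Y) = 1.96848 bits

Marginal of X (row sums):
  P(X=0) = 0.258 + 0.257 = 0.515
  P(X=1) = 0.314 + 0.171 = 0.485
H(X) = -[0.515·log₂(0.515) + 0.485·log₂(0.485)]
  = 0.493038 + 0.506313 = 0.99935 bits

H(Y|X) = H(X,Y) - H(X) = 1.96848 - 0.99935 = 0.9691 bits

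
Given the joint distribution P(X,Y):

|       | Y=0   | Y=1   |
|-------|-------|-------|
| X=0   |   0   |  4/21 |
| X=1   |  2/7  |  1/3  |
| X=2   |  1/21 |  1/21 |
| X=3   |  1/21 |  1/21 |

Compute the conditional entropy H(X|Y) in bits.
1.3783 bits

H(X|Y) = H(X,Y) - H(Y)

H(X,Y) = -Σ_{x,y} P(x,y) log₂ P(x,y). Per-cell terms -P(x,y)·log₂P(x,y):
  X=0: 0.00000, 0.45568
  X=1: 0.51639, 0.52832
  X=2: 0.20916, 0.20916
  X=3: 0.20916, 0.20916
  (cells with P = 0 contribute 0)
Sum of the 8 terms: H(X,Y) = 2.3370 bits

Marginal of Y (column sums):
  P(Y=0) = 0 + 2/7 + 1/21 + 1/21 = 8/21
  P(Y=1) = 4/21 + 1/3 + 1/21 + 1/21 = 13/21
H(Y) = -[(8/21)·log₂(8/21) + (13/21)·log₂(13/21)]
  = 0.53041 + 0.42831 = 0.9587 bits

H(X|Y) = H(X,Y) - H(Y) = 2.3370 - 0.9587 = 1.3783 bits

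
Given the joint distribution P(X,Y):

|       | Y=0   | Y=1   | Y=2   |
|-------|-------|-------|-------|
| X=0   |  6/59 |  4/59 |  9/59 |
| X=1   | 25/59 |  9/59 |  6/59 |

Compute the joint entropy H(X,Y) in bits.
2.2865 bits

H(X,Y) = -Σ_{x,y} P(x,y) log₂ P(x,y). Per-cell terms -P(x,y)·log₂P(x,y):
  X=0: 0.3354, 0.2632, 0.4138
  X=1: 0.5249, 0.4138, 0.3354
Sum of the 6 terms: H(X,Y) = 2.2865 bits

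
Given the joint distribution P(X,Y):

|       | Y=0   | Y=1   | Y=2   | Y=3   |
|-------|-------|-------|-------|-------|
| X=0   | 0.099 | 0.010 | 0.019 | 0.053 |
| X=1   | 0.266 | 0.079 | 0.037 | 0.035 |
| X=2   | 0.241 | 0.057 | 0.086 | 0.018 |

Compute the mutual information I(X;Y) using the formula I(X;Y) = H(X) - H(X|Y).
0.0756 bits

I(X;Y) = H(X) - H(X|Y)

Marginal of X (row sums):
  P(X=0) = 0.099 + 0.010 + 0.019 + 0.053 = 0.181
  P(X=1) = 0.266 + 0.079 + 0.037 + 0.035 = 0.417
  P(X=2) = 0.241 + 0.057 + 0.086 + 0.018 = 0.402
H(X) = -[0.181·log₂(0.181) + 0.417·log₂(0.417) + 0.402·log₂(0.402)]
  = 0.446335 + 0.526204 + 0.528523 = 1.501062 bits

Marginal of Y (column sums):
  P(Y=0) = 0.099 + 0.266 + 0.241 = 0.606
  P(Y=1) = 0.010 + 0.079 + 0.057 = 0.146
  P(Y=2) = 0.019 + 0.037 + 0.086 = 0.142
  P(Y=3) = 0.053 + 0.035 + 0.018 = 0.106
H(X|Y) = Σ_y P(y)·H(X|Y=y):
  Y=0: P(Y=0) = 0.606, P(X|Y=0) = (33/202, 133/303, 241/606) → H(X|Y=0) = 1.477468
  Y=1: P(Y=1) = 0.146, P(X|Y=1) = (5/73, 79/146, 57/146) → H(X|Y=1) = 1.274121
  Y=2: P(Y=2) = 0.142, P(X|Y=2) = (19/142, 37/142, 43/71) → H(X|Y=2) = 1.332007
  Y=3: P(Y=3) = 0.106, P(X|Y=3) = (1/2, 35/106, 9/53) → H(X|Y=3) = 1.462229
H(X|Y) = 0.606·1.477468 + 0.146·1.274121 + 0.142·1.332007 + 0.106·1.462229 = 1.425509 bits

I(X;Y) = H(X) - H(X|Y) = 1.501062 - 1.425509 = 0.0756 bits

Cross-check via I(X;Y) = H(X) + H(Y) - H(X,Y): computing H(Y) from the column sums and H(X,Y) from the 12 cells in the same way gives H(Y) = 1.586283 bits and H(X,Y) = 3.011791 bits, so
I(X;Y) = 1.501062 + 1.586283 - 3.011791 = 0.0756 bits ✓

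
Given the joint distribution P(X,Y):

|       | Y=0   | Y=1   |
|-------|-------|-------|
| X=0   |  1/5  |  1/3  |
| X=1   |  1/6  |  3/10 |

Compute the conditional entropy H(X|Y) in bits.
0.9965 bits

H(X|Y) = H(X,Y) - H(Y)

H(X,Y) = -Σ_{x,y} P(x,y) log₂ P(x,y). Per-cell terms -P(x,y)·log₂P(x,y):
  X=0: 0.46439, 0.52832
  X=1: 0.43083, 0.52109
Sum of the 4 terms: H(X,Y) = 1.9446 bits

Marginal of Y (column sums):
  P(Y=0) = 1/5 + 1/6 = 11/30
  P(Y=1) = 1/3 + 3/10 = 19/30
H(Y) = -[(11/30)·log₂(11/30) + (19/30)·log₂(19/30)]
  = 0.53073 + 0.41734 = 0.9481 bits

H(X|Y) = H(X,Y) - H(Y) = 1.9446 - 0.9481 = 0.9965 bits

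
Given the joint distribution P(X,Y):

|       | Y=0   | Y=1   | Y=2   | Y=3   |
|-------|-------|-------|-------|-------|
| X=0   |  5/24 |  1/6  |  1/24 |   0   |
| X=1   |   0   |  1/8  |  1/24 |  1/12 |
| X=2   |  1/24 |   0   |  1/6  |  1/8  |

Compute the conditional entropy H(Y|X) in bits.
1.4004 bits

H(Y|X) = H(X,Y) - H(X)

H(X,Y) = -Σ_{x,y} P(x,y) log₂ P(x,y). Per-cell terms -P(x,y)·log₂P(x,y):
  X=0: 0.47147, 0.43083, 0.19104, 0.00000
  X=1: 0.00000, 0.37500, 0.19104, 0.29875
  X=2: 0.19104, 0.00000, 0.43083, 0.37500
  (cells with P = 0 contribute 0)
Sum of the 12 terms: H(X,Y) = 2.9550 bits

Marginal of X (row sums):
  P(X=0) = 5/24 + 1/6 + 1/24 + 0 = 5/12
  P(X=1) = 0 + 1/8 + 1/24 + 1/12 = 1/4
  P(X=2) = 1/24 + 0 + 1/6 + 1/8 = 1/3
H(X) = -[(5/12)·log₂(5/12) + (1/4)·log₂(1/4) + (1/3)·log₂(1/3)]
  = 0.52626 + 0.50000 + 0.52832 = 1.5546 bits

H(Y|X) = H(X,Y) - H(X) = 2.9550 - 1.5546 = 1.4004 bits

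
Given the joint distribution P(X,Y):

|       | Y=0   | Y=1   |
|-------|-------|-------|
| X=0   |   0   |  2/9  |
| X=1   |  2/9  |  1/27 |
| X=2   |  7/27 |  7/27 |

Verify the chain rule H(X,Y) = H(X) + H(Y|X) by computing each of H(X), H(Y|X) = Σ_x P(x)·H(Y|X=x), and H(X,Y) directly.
H(X) = 1.4784 bits, H(Y|X) = 0.6719 bits, H(X,Y) = 2.1503 bits

Marginal of X (row sums):
  P(X=0) = 0 + 2/9 = 2/9
  P(X=1) = 2/9 + 1/27 = 7/27
  P(X=2) = 7/27 + 7/27 = 14/27
H(X) = -[(2/9)·log₂(2/9) + (7/27)·log₂(7/27) + (14/27)·log₂(14/27)]
  = 0.4822 + 0.5049 + 0.4913 = 1.4784 bits

H(Y|X) = Σ_x P(x)·H(Y|X=x):
  X=0: P(X=0) = 2/9, P(Y|X=0) = (0, 1) → H(Y|X=0) = 0.0000
  X=1: P(X=1) = 7/27, P(Y|X=1) = (6/7, 1/7) → H(Y|X=1) = 0.5917
  X=2: P(X=2) = 14/27, P(Y|X=2) = (1/2, 1/2) → H(Y|X=2) = 1.0000
H(Y|X) = (2/9)·0.0000 + (7/27)·0.5917 + (14/27)·1.0000 = 0.6719 bits

H(X,Y) = -Σ_{x,y} P(x,y) log₂ P(x,y). Per-cell terms -P(x,y)·log₂P(x,y):
  X=0: 0.0000, 0.4822
  X=1: 0.4822, 0.1761
  X=2: 0.5049, 0.5049
  (cells with P = 0 contribute 0)
Sum of the 6 terms: H(X,Y) = 2.1503 bits

Chain rule check:
  H(X) + H(Y|X) = 1.4784 + 0.6719 = 2.1503 bits
  H(X,Y) = 2.1503 bits
✓ Chain rule verified.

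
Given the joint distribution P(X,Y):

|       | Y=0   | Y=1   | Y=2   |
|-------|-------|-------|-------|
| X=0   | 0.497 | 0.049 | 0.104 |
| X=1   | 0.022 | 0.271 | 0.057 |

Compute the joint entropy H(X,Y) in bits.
1.9213 bits

H(X,Y) = -Σ_{x,y} P(x,y) log₂ P(x,y). Per-cell terms -P(x,y)·log₂P(x,y):
  X=0: 0.5013, 0.2132, 0.3396
  X=1: 0.1211, 0.5105, 0.2356
Sum of the 6 terms: H(X,Y) = 1.9213 bits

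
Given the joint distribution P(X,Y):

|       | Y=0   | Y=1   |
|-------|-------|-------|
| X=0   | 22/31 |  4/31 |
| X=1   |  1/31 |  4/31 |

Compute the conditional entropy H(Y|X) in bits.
0.6359 bits

H(Y|X) = H(X,Y) - H(X)

H(X,Y) = -Σ_{x,y} P(x,y) log₂ P(x,y). Per-cell terms -P(x,y)·log₂P(x,y):
  X=0: 0.3511, 0.3812
  X=1: 0.1598, 0.3812
Sum of the 4 terms: H(X,Y) = 1.2733 bits

Marginal of X (row sums):
  P(X=0) = 22/31 + 4/31 = 26/31
  P(X=1) = 1/31 + 4/31 = 5/31
H(X) = -[(26/31)·log₂(26/31) + (5/31)·log₂(5/31)]
  = 0.2128 + 0.4246 = 0.6374 bits

H(Y|X) = H(X,Y) - H(X) = 1.2733 - 0.6374 = 0.6359 bits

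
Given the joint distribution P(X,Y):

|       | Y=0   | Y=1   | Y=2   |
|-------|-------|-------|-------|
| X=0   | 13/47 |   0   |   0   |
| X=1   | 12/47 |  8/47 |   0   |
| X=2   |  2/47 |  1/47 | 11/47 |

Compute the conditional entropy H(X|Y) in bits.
0.8465 bits

H(X|Y) = H(X,Y) - H(Y)

H(X,Y) = -Σ_{x,y} P(x,y) log₂ P(x,y). Per-cell terms -P(x,y)·log₂P(x,y):
  X=0: 0.5128, 0.0000, 0.0000
  X=1: 0.5029, 0.4348, 0.0000
  X=2: 0.1938, 0.1182, 0.4904
  (cells with P = 0 contribute 0)
Sum of the 9 terms: H(X,Y) = 2.2529 bits

Marginal of Y (column sums):
  P(Y=0) = 13/47 + 12/47 + 2/47 = 27/47
  P(Y=1) = 0 + 8/47 + 1/47 = 9/47
  P(Y=2) = 0 + 0 + 11/47 = 11/47
H(Y) = -[(27/47)·log₂(27/47) + (9/47)·log₂(9/47) + (11/47)·log₂(11/47)]
  = 0.4594 + 0.4566 + 0.4904 = 1.4064 bits

H(X|Y) = H(X,Y) - H(Y) = 2.2529 - 1.4064 = 0.8465 bits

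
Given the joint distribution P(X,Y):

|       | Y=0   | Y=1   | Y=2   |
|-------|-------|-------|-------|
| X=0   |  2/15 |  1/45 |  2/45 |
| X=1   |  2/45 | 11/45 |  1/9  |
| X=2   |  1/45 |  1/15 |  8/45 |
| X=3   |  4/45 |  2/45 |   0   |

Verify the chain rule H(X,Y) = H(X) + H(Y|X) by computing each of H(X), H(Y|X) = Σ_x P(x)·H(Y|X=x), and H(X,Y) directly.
H(X) = 1.8892 bits, H(Y|X) = 1.2042 bits, H(X,Y) = 3.0935 bits

Marginal of X (row sums):
  P(X=0) = 2/15 + 1/45 + 2/45 = 1/5
  P(X=1) = 2/45 + 11/45 + 1/9 = 2/5
  P(X=2) = 1/45 + 1/15 + 8/45 = 4/15
  P(X=3) = 4/45 + 2/45 + 0 = 2/15
H(X) = -[(1/5)·log₂(1/5) + (2/5)·log₂(2/5) + (4/15)·log₂(4/15) + (2/15)·log₂(2/15)]
  = 0.464386 + 0.528771 + 0.508504 + 0.387585 = 1.8892 bits

H(Y|X) = Σ_x P(x)·H(Y|X=x):
  X=0: P(X=0) = 1/5, P(Y|X=0) = (2/3, 1/9, 2/9) → H(Y|X=0) = 1.224394
  X=1: P(X=1) = 2/5, P(Y|X=1) = (1/9, 11/18, 5/18) → H(Y|X=1) = 1.299737
  X=2: P(X=2) = 4/15, P(Y|X=2) = (1/12, 1/4, 2/3) → H(Y|X=2) = 1.188722
  X=3: P(X=3) = 2/15, P(Y|X=3) = (2/3, 1/3, 0) → H(Y|X=3) = 0.918296
H(Y|X) = (1/5)·1.224394 + (2/5)·1.299737 + (4/15)·1.188722 + (2/15)·0.918296 = 1.2042 bits

H(X,Y) = -Σ_{x,y} P(x,y) log₂ P(x,y). Per-cell terms -P(x,y)·log₂P(x,y):
  X=0: 0.387585, 0.122041, 0.199638
  X=1: 0.199638, 0.496814, 0.352214
  X=2: 0.122041, 0.260459, 0.442996
  X=3: 0.310387, 0.199638, 0.000000
  (cells with P = 0 contribute 0)
Sum of the 12 terms: H(X,Y) = 3.0935 bits

Chain rule check:
  H(X) + H(Y|X) = 1.8892 + 1.2042 = 3.0934 bits
  H(X,Y) = 3.0935 bits
✓ Chain rule verified (Δ = 0.0001 is 4-dp rounding noise: each of the three values was rounded independently).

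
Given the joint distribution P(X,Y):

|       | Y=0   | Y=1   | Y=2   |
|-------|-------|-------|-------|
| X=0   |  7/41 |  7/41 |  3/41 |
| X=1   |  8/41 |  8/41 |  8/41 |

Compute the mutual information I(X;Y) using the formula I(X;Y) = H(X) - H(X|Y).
0.0227 bits

I(X;Y) = H(X) - H(X|Y)

Marginal of X (row sums):
  P(X=0) = 7/41 + 7/41 + 3/41 = 17/41
  P(X=1) = 8/41 + 8/41 + 8/41 = 24/41
H(X) = -[(17/41)·log₂(17/41) + (24/41)·log₂(24/41)]
  = 0.52662 + 0.45225 = 0.9789 bits

Marginal of Y (column sums):
  P(Y=0) = 7/41 + 8/41 = 15/41
  P(Y=1) = 7/41 + 8/41 = 15/41
  P(Y=2) = 3/41 + 8/41 = 11/41
H(X|Y) = Σ_y P(y)·H(X|Y=y):
  Y=0: P(Y=0) = 15/41, P(X|Y=0) = (7/15, 8/15) → H(X|Y=0) = 0.99679
  Y=1: P(Y=1) = 15/41, P(X|Y=1) = (7/15, 8/15) → H(X|Y=1) = 0.99679
  Y=2: P(Y=2) = 11/41, P(X|Y=2) = (3/11, 8/11) → H(X|Y=2) = 0.84535
H(X|Y) = (15/41)·0.99679 + (15/41)·0.99679 + (11/41)·0.84535 = 0.9562 bits

I(X;Y) = H(X) - H(X|Y) = 0.9789 - 0.9562 = 0.0227 bits

Cross-check via I(X;Y) = H(X) + H(Y) - H(X,Y): computing H(Y) from the column sums and H(X,Y) from the 6 cells in the same way gives H(Y) = 1.5707 bits and H(X,Y) = 2.5269 bits, so
I(X;Y) = 0.9789 + 1.5707 - 2.5269 = 0.0227 bits ✓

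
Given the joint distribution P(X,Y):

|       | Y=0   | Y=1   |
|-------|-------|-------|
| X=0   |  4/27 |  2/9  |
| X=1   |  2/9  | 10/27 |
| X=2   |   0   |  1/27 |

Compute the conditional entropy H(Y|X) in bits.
0.9252 bits

H(Y|X) = H(X,Y) - H(X)

H(X,Y) = -Σ_{x,y} P(x,y) log₂ P(x,y). Per-cell terms -P(x,y)·log₂P(x,y):
  X=0: 0.40813, 0.48221
  X=1: 0.48221, 0.53073
  X=2: 0.00000, 0.17611
  (cells with P = 0 contribute 0)
Sum of the 6 terms: H(X,Y) = 2.0794 bits

Marginal of X (row sums):
  P(X=0) = 4/27 + 2/9 = 10/27
  P(X=1) = 2/9 + 10/27 = 16/27
  P(X=2) = 0 + 1/27 = 1/27
H(X) = -[(10/27)·log₂(10/27) + (16/27)·log₂(16/27) + (1/27)·log₂(1/27)]
  = 0.53073 + 0.44734 + 0.17611 = 1.1542 bits

H(Y|X) = H(X,Y) - H(X) = 2.0794 - 1.1542 = 0.9252 bits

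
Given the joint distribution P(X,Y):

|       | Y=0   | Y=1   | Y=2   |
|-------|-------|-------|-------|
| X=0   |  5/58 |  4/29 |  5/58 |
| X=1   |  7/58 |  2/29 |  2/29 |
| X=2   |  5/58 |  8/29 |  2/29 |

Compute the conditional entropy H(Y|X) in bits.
1.4358 bits

H(Y|X) = H(X,Y) - H(X)

H(X,Y) = -Σ_{x,y} P(x,y) log₂ P(x,y). Per-cell terms -P(x,y)·log₂P(x,y):
  X=0: 0.3048, 0.3942, 0.3048
  X=1: 0.3682, 0.2661, 0.2661
  X=2: 0.3048, 0.5125, 0.2661
Sum of the 9 terms: H(X,Y) = 2.9876 bits

Marginal of X (row sums):
  P(X=0) = 5/58 + 4/29 + 5/58 = 9/29
  P(X=1) = 7/58 + 2/29 + 2/29 = 15/58
  P(X=2) = 5/58 + 8/29 + 2/29 = 25/58
H(X) = -[(9/29)·log₂(9/29) + (15/58)·log₂(15/58) + (25/58)·log₂(25/58)]
  = 0.5239 + 0.5046 + 0.5233 = 1.5518 bits

H(Y|X) = H(X,Y) - H(X) = 2.9876 - 1.5518 = 1.4358 bits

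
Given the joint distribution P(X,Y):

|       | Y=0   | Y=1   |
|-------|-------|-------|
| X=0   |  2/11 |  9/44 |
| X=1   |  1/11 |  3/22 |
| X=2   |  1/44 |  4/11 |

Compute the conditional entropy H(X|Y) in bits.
1.4011 bits

H(X|Y) = H(X,Y) - H(Y)

H(X,Y) = -Σ_{x,y} P(x,y) log₂ P(x,y). Per-cell terms -P(x,y)·log₂P(x,y):
  X=0: 0.44717, 0.46831
  X=1: 0.31449, 0.39197
  X=2: 0.12408, 0.53070
Sum of the 6 terms: H(X,Y) = 2.27672 bits

Marginal of Y (column sums):
  P(Y=0) = 2/11 + 1/11 + 1/44 = 13/44
  P(Y=1) = 9/44 + 3/22 + 4/11 = 31/44
H(Y) = -[(13/44)·log₂(13/44) + (31/44)·log₂(31/44)]
  = 0.51970 + 0.35596 = 0.87566 bits

H(X|Y) = H(X,Y) - H(Y) = 2.27672 - 0.87566 = 1.4011 bits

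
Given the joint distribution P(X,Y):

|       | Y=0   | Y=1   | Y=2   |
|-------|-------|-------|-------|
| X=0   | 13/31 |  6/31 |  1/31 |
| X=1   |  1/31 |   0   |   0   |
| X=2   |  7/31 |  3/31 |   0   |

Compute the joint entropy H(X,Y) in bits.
2.1148 bits

H(X,Y) = -Σ_{x,y} P(x,y) log₂ P(x,y). Per-cell terms -P(x,y)·log₂P(x,y):
  X=0: 0.52577, 0.45856, 0.15981
  X=1: 0.15981, 0.00000, 0.00000
  X=2: 0.48477, 0.32605, 0.00000
  (cells with P = 0 contribute 0)
Sum of the 9 terms: H(X,Y) = 2.1148 bits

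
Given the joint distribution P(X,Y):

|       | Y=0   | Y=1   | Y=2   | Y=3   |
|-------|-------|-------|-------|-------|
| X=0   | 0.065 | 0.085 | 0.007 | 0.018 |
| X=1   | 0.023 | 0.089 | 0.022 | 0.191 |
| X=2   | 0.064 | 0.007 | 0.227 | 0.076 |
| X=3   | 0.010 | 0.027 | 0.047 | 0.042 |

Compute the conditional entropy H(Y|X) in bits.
1.5305 bits

H(Y|X) = H(X,Y) - H(X)

H(X,Y) = -Σ_{x,y} P(x,y) log₂ P(x,y). Per-cell terms -P(x,y)·log₂P(x,y):
  X=0: 0.256322, 0.302293, 0.050109, 0.104325
  X=1: 0.125171, 0.310615, 0.121140, 0.456176
  X=2: 0.253810, 0.050109, 0.485607, 0.282557
  X=3: 0.066439, 0.140694, 0.207326, 0.192086
Sum of the 16 terms: H(X,Y) = 3.40478 bits

Marginal of X (row sums):
  P(X=0) = 0.065 + 0.085 + 0.007 + 0.018 = 0.175
  P(X=1) = 0.023 + 0.089 + 0.022 + 0.191 = 0.325
  P(X=2) = 0.064 + 0.007 + 0.227 + 0.076 = 0.374
  P(X=3) = 0.010 + 0.027 + 0.047 + 0.042 = 0.126
H(X) = -[0.175·log₂(0.175) + 0.325·log₂(0.325) + 0.374·log₂(0.374) + 0.126·log₂(0.126)]
  = 0.440050 + 0.526984 + 0.530665 + 0.376552 = 1.87425 bits

H(Y|X) = H(X,Y) - H(X) = 3.40478 - 1.87425 = 1.5305 bits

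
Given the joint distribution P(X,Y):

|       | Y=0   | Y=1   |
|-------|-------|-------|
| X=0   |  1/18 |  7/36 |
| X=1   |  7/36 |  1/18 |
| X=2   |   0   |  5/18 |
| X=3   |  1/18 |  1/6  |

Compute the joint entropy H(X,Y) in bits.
2.5579 bits

H(X,Y) = -Σ_{x,y} P(x,y) log₂ P(x,y). Per-cell terms -P(x,y)·log₂P(x,y):
  X=0: 0.23166, 0.45939
  X=1: 0.45939, 0.23166
  X=2: 0.00000, 0.51333
  X=3: 0.23166, 0.43083
  (cells with P = 0 contribute 0)
Sum of the 8 terms: H(X,Y) = 2.5579 bits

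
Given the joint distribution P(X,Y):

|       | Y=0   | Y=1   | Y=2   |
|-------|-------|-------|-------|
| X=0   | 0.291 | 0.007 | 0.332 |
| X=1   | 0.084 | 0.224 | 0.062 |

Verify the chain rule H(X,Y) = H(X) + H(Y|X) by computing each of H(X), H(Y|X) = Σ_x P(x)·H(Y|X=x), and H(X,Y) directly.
H(X) = 0.9507 bits, H(Y|X) = 1.1782 bits, H(X,Y) = 2.1289 bits

Marginal of X (row sums):
  P(X=0) = 0.291 + 0.007 + 0.332 = 0.630
  P(X=1) = 0.084 + 0.224 + 0.062 = 0.370
H(X) = -[0.630·log₂(0.630) + 0.370·log₂(0.370)]
  = 0.41994 + 0.53073 = 0.9507 bits

H(Y|X) = Σ_x P(x)·H(Y|X=x):
  X=0: P(X=0) = 0.630, P(Y|X=0) = (97/210, 1/90, 166/315) → H(Y|X=0) = 1.07387
  X=1: P(X=1) = 0.370, P(Y|X=1) = (42/185, 112/185, 31/185) → H(Y|X=1) = 1.35581
H(Y|X) = 0.630·1.07387 + 0.370·1.35581 = 1.1782 bits

H(X,Y) = -Σ_{x,y} P(x,y) log₂ P(x,y). Per-cell terms -P(x,y)·log₂P(x,y):
  X=0: 0.51824, 0.05011, 0.52813
  X=1: 0.30017, 0.48349, 0.24872
Sum of the 6 terms: H(X,Y) = 2.1289 bits

Chain rule check:
  H(X) + H(Y|X) = 0.9507 + 1.1782 = 2.1289 bits
  H(X,Y) = 2.1289 bits
✓ Chain rule verified.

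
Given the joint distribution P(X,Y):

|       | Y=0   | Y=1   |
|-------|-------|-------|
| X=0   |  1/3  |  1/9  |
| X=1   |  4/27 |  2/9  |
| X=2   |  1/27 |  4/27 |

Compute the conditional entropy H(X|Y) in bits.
1.3561 bits

H(X|Y) = H(X,Y) - H(Y)

H(X,Y) = -Σ_{x,y} P(x,y) log₂ P(x,y). Per-cell terms -P(x,y)·log₂P(x,y):
  X=0: 0.52832, 0.35221
  X=1: 0.40813, 0.48221
  X=2: 0.17611, 0.40813
Sum of the 6 terms: H(X,Y) = 2.3551 bits

Marginal of Y (column sums):
  P(Y=0) = 1/3 + 4/27 + 1/27 = 14/27
  P(Y=1) = 1/9 + 2/9 + 4/27 = 13/27
H(Y) = -[(14/27)·log₂(14/27) + (13/27)·log₂(13/27)]
  = 0.49131 + 0.50770 = 0.9990 bits

H(X|Y) = H(X,Y) - H(Y) = 2.3551 - 0.9990 = 1.3561 bits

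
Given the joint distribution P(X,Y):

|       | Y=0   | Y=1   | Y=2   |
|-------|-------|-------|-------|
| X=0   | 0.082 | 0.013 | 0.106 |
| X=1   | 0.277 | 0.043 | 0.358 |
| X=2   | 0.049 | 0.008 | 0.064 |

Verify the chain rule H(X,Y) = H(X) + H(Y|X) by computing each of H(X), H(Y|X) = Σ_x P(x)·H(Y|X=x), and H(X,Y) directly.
H(X) = 1.2141 bits, H(Y|X) = 1.2680 bits, H(X,Y) = 2.4820 bits

Marginal of X (row sums):
  P(X=0) = 0.082 + 0.013 + 0.106 = 0.201
  P(X=1) = 0.277 + 0.043 + 0.358 = 0.678
  P(X=2) = 0.049 + 0.008 + 0.064 = 0.121
H(X) = -[0.201·log₂(0.201) + 0.678·log₂(0.678) + 0.121·log₂(0.121)]
  = 0.46526 + 0.38012 + 0.36868 = 1.2141 bits

H(Y|X) = Σ_x P(x)·H(Y|X=x):
  X=0: P(X=0) = 0.201, P(Y|X=0) = (82/201, 13/201, 106/201) → H(Y|X=0) = 1.27003
  X=1: P(X=1) = 0.678, P(Y|X=1) = (277/678, 43/678, 179/339) → H(Y|X=1) = 1.26644
  X=2: P(X=2) = 0.121, P(Y|X=2) = (49/121, 8/121, 64/121) → H(Y|X=2) = 1.27324
H(Y|X) = 0.201·1.27003 + 0.678·1.26644 + 0.121·1.27324 = 1.2680 bits

H(X,Y) = -Σ_{x,y} P(x,y) log₂ P(x,y). Per-cell terms -P(x,y)·log₂P(x,y):
  X=0: 0.29588, 0.08145, 0.34321
  X=1: 0.51302, 0.19520, 0.53054
  X=2: 0.21320, 0.05573, 0.25381
Sum of the 9 terms: H(X,Y) = 2.4820 bits

Chain rule check:
  H(X) + H(Y|X) = 1.2141 + 1.2680 = 2.4821 bits
  H(X,Y) = 2.4820 bits
✓ Chain rule verified (Δ = 0.0001 is 4-dp rounding noise: each of the three values was rounded independently).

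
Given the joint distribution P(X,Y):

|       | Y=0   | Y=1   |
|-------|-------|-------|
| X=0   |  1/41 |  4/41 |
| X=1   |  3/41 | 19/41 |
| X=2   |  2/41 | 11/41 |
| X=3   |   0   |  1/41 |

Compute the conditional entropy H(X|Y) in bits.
1.5004 bits

H(X|Y) = H(X,Y) - H(Y)

H(X,Y) = -Σ_{x,y} P(x,y) log₂ P(x,y). Per-cell terms -P(x,y)·log₂P(x,y):
  X=0: 0.13067, 0.32757
  X=1: 0.27604, 0.51422
  X=2: 0.21256, 0.50925
  X=3: 0.00000, 0.13067
  (cells with P = 0 contribute 0)
Sum of the 8 terms: H(X,Y) = 2.1010 bits

Marginal of Y (column sums):
  P(Y=0) = 1/41 + 3/41 + 2/41 + 0 = 6/41
  P(Y=1) = 4/41 + 19/41 + 11/41 + 1/41 = 35/41
H(Y) = -[(6/41)·log₂(6/41) + (35/41)·log₂(35/41)]
  = 0.40574 + 0.19486 = 0.6006 bits

H(X|Y) = H(X,Y) - H(Y) = 2.1010 - 0.6006 = 1.5004 bits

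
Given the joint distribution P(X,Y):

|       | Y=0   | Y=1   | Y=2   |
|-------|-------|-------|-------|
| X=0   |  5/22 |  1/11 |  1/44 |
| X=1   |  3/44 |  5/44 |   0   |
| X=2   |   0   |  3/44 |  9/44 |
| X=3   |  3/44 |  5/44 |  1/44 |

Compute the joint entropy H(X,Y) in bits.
3.0223 bits

H(X,Y) = -Σ_{x,y} P(x,y) log₂ P(x,y). Per-cell terms -P(x,y)·log₂P(x,y):
  X=0: 0.48580, 0.31449, 0.12408
  X=1: 0.26417, 0.35653, 0.00000
  X=2: 0.00000, 0.26417, 0.46831
  X=3: 0.26417, 0.35653, 0.12408
  (cells with P = 0 contribute 0)
Sum of the 12 terms: H(X,Y) = 3.0223 bits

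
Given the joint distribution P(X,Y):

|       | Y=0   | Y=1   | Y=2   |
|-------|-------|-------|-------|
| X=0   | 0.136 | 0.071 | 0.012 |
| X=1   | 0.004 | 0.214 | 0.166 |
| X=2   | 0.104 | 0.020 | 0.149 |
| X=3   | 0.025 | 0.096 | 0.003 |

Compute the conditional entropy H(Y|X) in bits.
1.1265 bits

H(Y|X) = H(X,Y) - H(X)

H(X,Y) = -Σ_{x,y} P(x,y) log₂ P(x,y). Per-cell terms -P(x,y)·log₂P(x,y):
  X=0: 0.391452, 0.270939, 0.076570
  X=1: 0.031863, 0.476004, 0.430064
  X=2: 0.339596, 0.112877, 0.409246
  X=3: 0.133048, 0.324559, 0.025142
Sum of the 12 terms: H(X,Y) = 3.02136 bits

Marginal of X (row sums):
  P(X=0) = 0.136 + 0.071 + 0.012 = 0.219
  P(X=1) = 0.004 + 0.214 + 0.166 = 0.384
  P(X=2) = 0.104 + 0.020 + 0.149 = 0.273
  P(X=3) = 0.025 + 0.096 + 0.003 = 0.124
H(X) = -[0.219·log₂(0.219) + 0.384·log₂(0.384) + 0.273·log₂(0.273) + 0.124·log₂(0.124)]
  = 0.479828 + 0.530236 + 0.511336 + 0.373437 = 1.89484 bits

H(Y|X) = H(X,Y) - H(X) = 3.02136 - 1.89484 = 1.1265 bits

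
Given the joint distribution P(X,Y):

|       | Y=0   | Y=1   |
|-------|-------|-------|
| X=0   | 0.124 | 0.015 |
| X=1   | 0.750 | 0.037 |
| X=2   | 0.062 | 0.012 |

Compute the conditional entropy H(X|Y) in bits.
0.9337 bits

H(X|Y) = H(X,Y) - H(Y)

H(X,Y) = -Σ_{x,y} P(x,y) log₂ P(x,y). Per-cell terms -P(x,y)·log₂P(x,y):
  X=0: 0.3734369, 0.0908834
  X=1: 0.3112781, 0.1759842
  X=2: 0.2487185, 0.0765699
Sum of the 6 terms: H(X,Y) = 1.276871 bits

Marginal of Y (column sums):
  P(Y=0) = 0.124 + 0.750 + 0.062 = 0.936
  P(Y=1) = 0.015 + 0.037 + 0.012 = 0.064
H(Y) = -[0.936·log₂(0.936) + 0.064·log₂(0.064)]
  = 0.0893127 + 0.2538102 = 0.343123 bits

H(X|Y) = H(X,Y) - H(Y) = 1.276871 - 0.343123 = 0.9337 bits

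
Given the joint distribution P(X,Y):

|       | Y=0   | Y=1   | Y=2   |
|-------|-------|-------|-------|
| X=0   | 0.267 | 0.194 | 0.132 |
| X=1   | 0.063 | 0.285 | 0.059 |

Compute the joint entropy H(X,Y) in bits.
2.3616 bits

H(X,Y) = -Σ_{x,y} P(x,y) log₂ P(x,y). Per-cell terms -P(x,y)·log₂P(x,y):
  X=0: 0.5087, 0.4590, 0.3856
  X=1: 0.2513, 0.5161, 0.2409
Sum of the 6 terms: H(X,Y) = 2.3616 bits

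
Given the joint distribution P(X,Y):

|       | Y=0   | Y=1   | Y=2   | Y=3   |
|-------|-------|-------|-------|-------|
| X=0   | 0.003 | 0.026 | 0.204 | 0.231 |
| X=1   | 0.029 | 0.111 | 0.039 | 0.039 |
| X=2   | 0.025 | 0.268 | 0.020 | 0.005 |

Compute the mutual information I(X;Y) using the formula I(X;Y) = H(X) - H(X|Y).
0.5247 bits

I(X;Y) = H(X) - H(X|Y)

Marginal of X (row sums):
  P(X=0) = 0.003 + 0.026 + 0.204 + 0.231 = 0.464
  P(X=1) = 0.029 + 0.111 + 0.039 + 0.039 = 0.218
  P(X=2) = 0.025 + 0.268 + 0.020 + 0.005 = 0.318
H(X) = -[0.464·log₂(0.464) + 0.218·log₂(0.218) + 0.318·log₂(0.318)]
  = 0.51402 + 0.47908 + 0.52562 = 1.51872 bits

Marginal of Y (column sums):
  P(Y=0) = 0.003 + 0.029 + 0.025 = 0.057
  P(Y=1) = 0.026 + 0.111 + 0.268 = 0.405
  P(Y=2) = 0.204 + 0.039 + 0.020 = 0.263
  P(Y=3) = 0.231 + 0.039 + 0.005 = 0.275
H(X|Y) = Σ_y P(y)·H(X|Y=y):
  Y=0: P(Y=0) = 0.057, P(X|Y=0) = (1/19, 29/57, 25/57) → H(X|Y=0) = 1.24109
  Y=1: P(Y=1) = 0.405, P(X|Y=1) = (26/405, 37/135, 268/405) → H(X|Y=1) = 1.16029
  Y=2: P(Y=2) = 0.263, P(X|Y=2) = (204/263, 39/263, 20/263) → H(X|Y=2) = 0.97525
  Y=3: P(Y=3) = 0.275, P(X|Y=3) = (21/25, 39/275, 1/55) → H(X|Y=3) = 0.71604
H(X|Y) = 0.057·1.24109 + 0.405·1.16029 + 0.263·0.97525 + 0.275·0.71604 = 0.99406 bits

I(X;Y) = H(X) - H(X|Y) = 1.51872 - 0.99406 = 0.5247 bits

Cross-check via I(X;Y) = H(X) + H(Y) - H(X,Y): computing H(Y) from the column sums and H(X,Y) from the 12 cells in the same way gives H(Y) = 1.78265 bits and H(X,Y) = 2.77671 bits, so
I(X;Y) = 1.51872 + 1.78265 - 2.77671 = 0.5247 bits ✓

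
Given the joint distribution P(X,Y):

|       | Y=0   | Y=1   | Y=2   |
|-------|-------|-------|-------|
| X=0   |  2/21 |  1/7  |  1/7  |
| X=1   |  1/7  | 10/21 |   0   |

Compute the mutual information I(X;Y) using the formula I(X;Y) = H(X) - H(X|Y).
0.2451 bits

I(X;Y) = H(X) - H(X|Y)

Marginal of X (row sums):
  P(X=0) = 2/21 + 1/7 + 1/7 = 8/21
  P(X=1) = 1/7 + 10/21 + 0 = 13/21
H(X) = -[(8/21)·log₂(8/21) + (13/21)·log₂(13/21)]
  = 0.5304 + 0.4283 = 0.9587 bits

Marginal of Y (column sums):
  P(Y=0) = 2/21 + 1/7 = 5/21
  P(Y=1) = 1/7 + 10/21 = 13/21
  P(Y=2) = 1/7 + 0 = 1/7
H(X|Y) = Σ_y P(y)·H(X|Y=y):
  Y=0: P(Y=0) = 5/21, P(X|Y=0) = (2/5, 3/5) → H(X|Y=0) = 0.9710
  Y=1: P(Y=1) = 13/21, P(X|Y=1) = (3/13, 10/13) → H(X|Y=1) = 0.7793
  Y=2: P(Y=2) = 1/7, P(X|Y=2) = (1, 0) → H(X|Y=2) = 0.0000
H(X|Y) = (5/21)·0.9710 + (13/21)·0.7793 + (1/7)·0.0000 = 0.7136 bits

I(X;Y) = H(X) - H(X|Y) = 0.9587 - 0.7136 = 0.2451 bits

Cross-check via I(X;Y) = H(X) + H(Y) - H(X,Y): computing H(Y) from the column sums and H(X,Y) from the 6 cells in the same way gives H(Y) = 1.3223 bits and H(X,Y) = 2.0359 bits, so
I(X;Y) = 0.9587 + 1.3223 - 2.0359 = 0.2451 bits ✓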